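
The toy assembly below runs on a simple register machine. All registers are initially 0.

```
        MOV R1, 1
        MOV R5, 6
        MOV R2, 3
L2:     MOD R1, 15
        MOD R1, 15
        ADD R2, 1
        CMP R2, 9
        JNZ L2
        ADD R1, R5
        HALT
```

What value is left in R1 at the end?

after MOV R1, 1: R1=1
after MOV R5, 6: R5=6
after MOV R2, 3: R2=3
after MOD R1, 15: R1=1%15=1
after MOD R1, 15: R1=1%15=1
after ADD R2, 1: R2=3+1=4
CMP R2, 9  (cmp 4,9)
JNZ L2: taken
after MOD R1, 15: R1=1%15=1
after MOD R1, 15: R1=1%15=1
after ADD R2, 1: R2=4+1=5
CMP R2, 9  (cmp 5,9)
JNZ L2: taken
after MOD R1, 15: R1=1%15=1
after MOD R1, 15: R1=1%15=1
after ADD R2, 1: R2=5+1=6
CMP R2, 9  (cmp 6,9)
JNZ L2: taken
after MOD R1, 15: R1=1%15=1
after MOD R1, 15: R1=1%15=1
after ADD R2, 1: R2=6+1=7
CMP R2, 9  (cmp 7,9)
JNZ L2: taken
after MOD R1, 15: R1=1%15=1
after MOD R1, 15: R1=1%15=1
after ADD R2, 1: R2=7+1=8
CMP R2, 9  (cmp 8,9)
JNZ L2: taken
after MOD R1, 15: R1=1%15=1
after MOD R1, 15: R1=1%15=1
after ADD R2, 1: R2=8+1=9
CMP R2, 9  (cmp 9,9)
JNZ L2: not taken
after ADD R1, R5: R1=1+6=7
halt.

7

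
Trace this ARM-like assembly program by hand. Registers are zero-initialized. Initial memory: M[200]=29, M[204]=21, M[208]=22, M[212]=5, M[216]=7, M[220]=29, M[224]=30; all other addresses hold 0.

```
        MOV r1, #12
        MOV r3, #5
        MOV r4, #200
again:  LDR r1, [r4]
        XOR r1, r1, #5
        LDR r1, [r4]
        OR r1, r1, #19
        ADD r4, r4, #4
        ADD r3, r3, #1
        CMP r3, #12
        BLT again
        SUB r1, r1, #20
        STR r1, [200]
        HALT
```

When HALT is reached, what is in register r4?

MOV r1, #12 → r1=12
MOV r3, #5 → r3=5
MOV r4, #200 → r4=200
LDR r1, [r4] → r1=M[200]=29
XOR r1, r1, #5 → r1=29^5=24
LDR r1, [r4] → r1=M[200]=29
OR r1, r1, #19 → r1=29|19=31
ADD r4, r4, #4 → r4=200+4=204
ADD r3, r3, #1 → r3=5+1=6
CMP r3, #12  (cmp 6,12)
BLT again: taken
LDR r1, [r4] → r1=M[204]=21
XOR r1, r1, #5 → r1=21^5=16
LDR r1, [r4] → r1=M[204]=21
OR r1, r1, #19 → r1=21|19=23
ADD r4, r4, #4 → r4=204+4=208
ADD r3, r3, #1 → r3=6+1=7
CMP r3, #12  (cmp 7,12)
BLT again: taken
LDR r1, [r4] → r1=M[208]=22
XOR r1, r1, #5 → r1=22^5=19
LDR r1, [r4] → r1=M[208]=22
OR r1, r1, #19 → r1=22|19=23
ADD r4, r4, #4 → r4=208+4=212
ADD r3, r3, #1 → r3=7+1=8
CMP r3, #12  (cmp 8,12)
BLT again: taken
LDR r1, [r4] → r1=M[212]=5
XOR r1, r1, #5 → r1=5^5=0
LDR r1, [r4] → r1=M[212]=5
OR r1, r1, #19 → r1=5|19=23
ADD r4, r4, #4 → r4=212+4=216
ADD r3, r3, #1 → r3=8+1=9
CMP r3, #12  (cmp 9,12)
BLT again: taken
LDR r1, [r4] → r1=M[216]=7
XOR r1, r1, #5 → r1=7^5=2
LDR r1, [r4] → r1=M[216]=7
OR r1, r1, #19 → r1=7|19=23
ADD r4, r4, #4 → r4=216+4=220
ADD r3, r3, #1 → r3=9+1=10
CMP r3, #12  (cmp 10,12)
BLT again: taken
LDR r1, [r4] → r1=M[220]=29
XOR r1, r1, #5 → r1=29^5=24
LDR r1, [r4] → r1=M[220]=29
OR r1, r1, #19 → r1=29|19=31
ADD r4, r4, #4 → r4=220+4=224
ADD r3, r3, #1 → r3=10+1=11
CMP r3, #12  (cmp 11,12)
BLT again: taken
LDR r1, [r4] → r1=M[224]=30
XOR r1, r1, #5 → r1=30^5=27
LDR r1, [r4] → r1=M[224]=30
OR r1, r1, #19 → r1=30|19=31
ADD r4, r4, #4 → r4=224+4=228
ADD r3, r3, #1 → r3=11+1=12
CMP r3, #12  (cmp 12,12)
BLT again: not taken
SUB r1, r1, #20 → r1=31-20=11
STR r1, [200] → M[200]=11
halt.

228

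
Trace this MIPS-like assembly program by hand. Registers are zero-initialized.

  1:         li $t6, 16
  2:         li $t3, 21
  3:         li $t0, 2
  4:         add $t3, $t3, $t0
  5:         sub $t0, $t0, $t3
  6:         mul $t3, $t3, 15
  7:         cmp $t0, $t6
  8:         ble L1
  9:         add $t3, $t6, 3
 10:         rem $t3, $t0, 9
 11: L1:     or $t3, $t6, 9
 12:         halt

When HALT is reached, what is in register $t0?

-21

after li $t6, 16: $t6=16
after li $t3, 21: $t3=21
after li $t0, 2: $t0=2
after add $t3, $t3, $t0: $t3=21+2=23
after sub $t0, $t0, $t3: $t0=2-23=-21
after mul $t3, $t3, 15: $t3=23*15=345
cmp $t0, $t6  (cmp -21,16)
ble L1: taken
after or $t3, $t6, 9: $t3=16|9=25
halt.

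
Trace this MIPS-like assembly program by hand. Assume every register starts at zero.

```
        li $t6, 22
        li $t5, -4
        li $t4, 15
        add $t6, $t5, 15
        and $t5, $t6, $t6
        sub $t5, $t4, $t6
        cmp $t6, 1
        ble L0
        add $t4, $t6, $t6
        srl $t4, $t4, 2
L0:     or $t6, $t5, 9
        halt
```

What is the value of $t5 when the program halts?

$t6=22
$t5=-4
$t4=15
$t6=(-4)+15=11
$t5=11&11=11
$t5=15-11=4
cmp $t6, 1  (cmp 11,1)
ble L0: not taken
$t4=11+11=22
$t4=22>>2=5
$t6=4|9=13
halt.

4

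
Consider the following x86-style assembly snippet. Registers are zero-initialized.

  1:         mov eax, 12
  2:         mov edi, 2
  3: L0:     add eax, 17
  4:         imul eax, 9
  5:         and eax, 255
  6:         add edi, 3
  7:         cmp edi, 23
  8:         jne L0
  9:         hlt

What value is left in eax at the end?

after mov eax, 12: eax=12
after mov edi, 2: edi=2
after add eax, 17: eax=12+17=29
after imul eax, 9: eax=29*9=261
after and eax, 255: eax=261&255=5
after add edi, 3: edi=2+3=5
cmp edi, 23  (cmp 5,23)
jne L0: taken
after add eax, 17: eax=5+17=22
after imul eax, 9: eax=22*9=198
after and eax, 255: eax=198&255=198
after add edi, 3: edi=5+3=8
cmp edi, 23  (cmp 8,23)
jne L0: taken
after add eax, 17: eax=198+17=215
after imul eax, 9: eax=215*9=1935
after and eax, 255: eax=1935&255=143
after add edi, 3: edi=8+3=11
cmp edi, 23  (cmp 11,23)
jne L0: taken
after add eax, 17: eax=143+17=160
after imul eax, 9: eax=160*9=1440
after and eax, 255: eax=1440&255=160
after add edi, 3: edi=11+3=14
cmp edi, 23  (cmp 14,23)
jne L0: taken
after add eax, 17: eax=160+17=177
after imul eax, 9: eax=177*9=1593
after and eax, 255: eax=1593&255=57
after add edi, 3: edi=14+3=17
cmp edi, 23  (cmp 17,23)
jne L0: taken
after add eax, 17: eax=57+17=74
after imul eax, 9: eax=74*9=666
after and eax, 255: eax=666&255=154
after add edi, 3: edi=17+3=20
cmp edi, 23  (cmp 20,23)
jne L0: taken
after add eax, 17: eax=154+17=171
after imul eax, 9: eax=171*9=1539
after and eax, 255: eax=1539&255=3
after add edi, 3: edi=20+3=23
cmp edi, 23  (cmp 23,23)
jne L0: not taken
halt.

3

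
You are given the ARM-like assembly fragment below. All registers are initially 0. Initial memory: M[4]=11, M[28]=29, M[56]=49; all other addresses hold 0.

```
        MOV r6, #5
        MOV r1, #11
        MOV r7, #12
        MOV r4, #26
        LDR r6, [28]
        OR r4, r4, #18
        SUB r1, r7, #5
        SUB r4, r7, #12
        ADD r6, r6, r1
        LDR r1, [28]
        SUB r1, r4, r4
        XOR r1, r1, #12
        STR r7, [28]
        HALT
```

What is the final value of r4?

0

r6=5
r1=11
r7=12
r4=26
r6=M[28]=29
r4=26|18=26
r1=12-5=7
r4=12-12=0
r6=29+7=36
r1=M[28]=29
r1=0-0=0
r1=0^12=12
STR r7, [28] → M[28]=12
halt.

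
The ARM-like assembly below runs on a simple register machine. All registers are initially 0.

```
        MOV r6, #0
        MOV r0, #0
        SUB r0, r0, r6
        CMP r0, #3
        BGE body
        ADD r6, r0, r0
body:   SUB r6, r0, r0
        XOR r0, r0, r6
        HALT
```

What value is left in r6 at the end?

0

MOV r6, #0 → r6=0
MOV r0, #0 → r0=0
SUB r0, r0, r6 → r0=0-0=0
CMP r0, #3  (cmp 0,3)
BGE body: not taken
ADD r6, r0, r0 → r6=0+0=0
SUB r6, r0, r0 → r6=0-0=0
XOR r0, r0, r6 → r0=0^0=0
halt.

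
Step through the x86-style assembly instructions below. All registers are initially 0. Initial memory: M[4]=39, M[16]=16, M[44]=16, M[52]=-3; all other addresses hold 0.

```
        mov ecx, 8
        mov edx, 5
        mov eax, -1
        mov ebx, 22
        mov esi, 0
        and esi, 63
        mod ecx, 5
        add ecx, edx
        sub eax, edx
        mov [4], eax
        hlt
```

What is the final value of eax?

-6

mov ecx, 8 → ecx=8
mov edx, 5 → edx=5
mov eax, -1 → eax=-1
mov ebx, 22 → ebx=22
mov esi, 0 → esi=0
and esi, 63 → esi=0&63=0
mod ecx, 5 → ecx=8%5=3
add ecx, edx → ecx=3+5=8
sub eax, edx → eax=(-1)-5=-6
mov [4], eax → M[4]=-6
halt.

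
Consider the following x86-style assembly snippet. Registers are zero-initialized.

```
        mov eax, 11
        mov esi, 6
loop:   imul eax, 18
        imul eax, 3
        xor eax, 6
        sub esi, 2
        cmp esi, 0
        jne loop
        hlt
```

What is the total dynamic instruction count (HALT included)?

21

mov eax, 11 → eax=11
mov esi, 6 → esi=6
imul eax, 18 → eax=11*18=198
imul eax, 3 → eax=198*3=594
xor eax, 6 → eax=594^6=596
sub esi, 2 → esi=6-2=4
cmp esi, 0  (cmp 4,0)
jne loop: taken
imul eax, 18 → eax=596*18=10728
imul eax, 3 → eax=10728*3=32184
xor eax, 6 → eax=32184^6=32190
sub esi, 2 → esi=4-2=2
cmp esi, 0  (cmp 2,0)
jne loop: taken
imul eax, 18 → eax=32190*18=579420
imul eax, 3 → eax=579420*3=1738260
xor eax, 6 → eax=1738260^6=1738258
sub esi, 2 → esi=2-2=0
cmp esi, 0  (cmp 0,0)
jne loop: not taken
halt.
Total executed instructions: 21.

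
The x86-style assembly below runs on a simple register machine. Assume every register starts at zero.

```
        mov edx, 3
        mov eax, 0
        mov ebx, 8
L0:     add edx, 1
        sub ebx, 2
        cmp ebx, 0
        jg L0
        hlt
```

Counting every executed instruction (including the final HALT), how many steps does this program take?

20

edx=3
eax=0
ebx=8
edx=3+1=4
ebx=8-2=6
cmp ebx, 0  (cmp 6,0)
jg L0: taken
edx=4+1=5
ebx=6-2=4
cmp ebx, 0  (cmp 4,0)
jg L0: taken
edx=5+1=6
ebx=4-2=2
cmp ebx, 0  (cmp 2,0)
jg L0: taken
edx=6+1=7
ebx=2-2=0
cmp ebx, 0  (cmp 0,0)
jg L0: not taken
halt.
Total executed instructions: 20.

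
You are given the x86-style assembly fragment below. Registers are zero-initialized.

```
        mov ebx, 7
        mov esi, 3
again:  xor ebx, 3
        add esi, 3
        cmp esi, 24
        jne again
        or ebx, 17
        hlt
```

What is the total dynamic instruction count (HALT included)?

ebx=7
esi=3
ebx=7^3=4
esi=3+3=6
cmp esi, 24  (cmp 6,24)
jne again: taken
ebx=4^3=7
esi=6+3=9
cmp esi, 24  (cmp 9,24)
jne again: taken
ebx=7^3=4
esi=9+3=12
cmp esi, 24  (cmp 12,24)
jne again: taken
ebx=4^3=7
esi=12+3=15
cmp esi, 24  (cmp 15,24)
jne again: taken
ebx=7^3=4
esi=15+3=18
cmp esi, 24  (cmp 18,24)
jne again: taken
ebx=4^3=7
esi=18+3=21
cmp esi, 24  (cmp 21,24)
jne again: taken
ebx=7^3=4
esi=21+3=24
cmp esi, 24  (cmp 24,24)
jne again: not taken
ebx=4|17=21
halt.
Total executed instructions: 32.

32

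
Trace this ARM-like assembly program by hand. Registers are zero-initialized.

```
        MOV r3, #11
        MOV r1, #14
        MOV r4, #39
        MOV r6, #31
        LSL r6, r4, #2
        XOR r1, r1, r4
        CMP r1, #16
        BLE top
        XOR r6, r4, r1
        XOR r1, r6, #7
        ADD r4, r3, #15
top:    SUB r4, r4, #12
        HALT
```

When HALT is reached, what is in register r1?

after MOV r3, #11: r3=11
after MOV r1, #14: r1=14
after MOV r4, #39: r4=39
after MOV r6, #31: r6=31
after LSL r6, r4, #2: r6=39<<2=156
after XOR r1, r1, r4: r1=14^39=41
CMP r1, #16  (cmp 41,16)
BLE top: not taken
after XOR r6, r4, r1: r6=39^41=14
after XOR r1, r6, #7: r1=14^7=9
after ADD r4, r3, #15: r4=11+15=26
after SUB r4, r4, #12: r4=26-12=14
halt.

9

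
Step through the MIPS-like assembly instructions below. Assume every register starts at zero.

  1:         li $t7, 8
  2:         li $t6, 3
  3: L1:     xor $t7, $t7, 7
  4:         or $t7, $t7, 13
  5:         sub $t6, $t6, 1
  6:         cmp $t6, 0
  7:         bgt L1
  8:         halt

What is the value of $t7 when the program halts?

$t7=8
$t6=3
$t7=8^7=15
$t7=15|13=15
$t6=3-1=2
cmp $t6, 0  (cmp 2,0)
bgt L1: taken
$t7=15^7=8
$t7=8|13=13
$t6=2-1=1
cmp $t6, 0  (cmp 1,0)
bgt L1: taken
$t7=13^7=10
$t7=10|13=15
$t6=1-1=0
cmp $t6, 0  (cmp 0,0)
bgt L1: not taken
halt.

15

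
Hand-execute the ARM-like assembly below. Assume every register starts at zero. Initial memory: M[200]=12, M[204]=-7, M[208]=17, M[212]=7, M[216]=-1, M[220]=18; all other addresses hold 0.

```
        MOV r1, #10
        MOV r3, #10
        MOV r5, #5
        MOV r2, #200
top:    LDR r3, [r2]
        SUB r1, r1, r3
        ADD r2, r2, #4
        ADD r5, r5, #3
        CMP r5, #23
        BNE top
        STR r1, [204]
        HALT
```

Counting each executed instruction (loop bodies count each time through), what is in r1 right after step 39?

MOV r1, #10 → r1=10
MOV r3, #10 → r3=10
MOV r5, #5 → r5=5
MOV r2, #200 → r2=200
LDR r3, [r2] → r3=M[200]=12
SUB r1, r1, r3 → r1=10-12=-2
ADD r2, r2, #4 → r2=200+4=204
ADD r5, r5, #3 → r5=5+3=8
CMP r5, #23  (cmp 8,23)
BNE top: taken
LDR r3, [r2] → r3=M[204]=-7
SUB r1, r1, r3 → r1=(-2)-(-7)=5
ADD r2, r2, #4 → r2=204+4=208
ADD r5, r5, #3 → r5=8+3=11
CMP r5, #23  (cmp 11,23)
BNE top: taken
LDR r3, [r2] → r3=M[208]=17
SUB r1, r1, r3 → r1=5-17=-12
ADD r2, r2, #4 → r2=208+4=212
ADD r5, r5, #3 → r5=11+3=14
CMP r5, #23  (cmp 14,23)
BNE top: taken
LDR r3, [r2] → r3=M[212]=7
SUB r1, r1, r3 → r1=(-12)-7=-19
ADD r2, r2, #4 → r2=212+4=216
ADD r5, r5, #3 → r5=14+3=17
CMP r5, #23  (cmp 17,23)
BNE top: taken
LDR r3, [r2] → r3=M[216]=-1
SUB r1, r1, r3 → r1=(-19)-(-1)=-18
ADD r2, r2, #4 → r2=216+4=220
ADD r5, r5, #3 → r5=17+3=20
CMP r5, #23  (cmp 20,23)
BNE top: taken
LDR r3, [r2] → r3=M[220]=18
SUB r1, r1, r3 → r1=(-18)-18=-36
ADD r2, r2, #4 → r2=220+4=224
ADD r5, r5, #3 → r5=20+3=23
CMP r5, #23  (cmp 23,23)
After step 39: r1 = -36.

-36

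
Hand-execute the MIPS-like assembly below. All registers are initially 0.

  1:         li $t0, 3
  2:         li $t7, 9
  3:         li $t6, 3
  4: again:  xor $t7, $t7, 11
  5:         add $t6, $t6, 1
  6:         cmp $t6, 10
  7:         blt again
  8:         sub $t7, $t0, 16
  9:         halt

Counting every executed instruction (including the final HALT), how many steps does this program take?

33

$t0=3
$t7=9
$t6=3
$t7=9^11=2
$t6=3+1=4
cmp $t6, 10  (cmp 4,10)
blt again: taken
$t7=2^11=9
$t6=4+1=5
cmp $t6, 10  (cmp 5,10)
blt again: taken
$t7=9^11=2
$t6=5+1=6
cmp $t6, 10  (cmp 6,10)
blt again: taken
$t7=2^11=9
$t6=6+1=7
cmp $t6, 10  (cmp 7,10)
blt again: taken
$t7=9^11=2
$t6=7+1=8
cmp $t6, 10  (cmp 8,10)
blt again: taken
$t7=2^11=9
$t6=8+1=9
cmp $t6, 10  (cmp 9,10)
blt again: taken
$t7=9^11=2
$t6=9+1=10
cmp $t6, 10  (cmp 10,10)
blt again: not taken
$t7=3-16=-13
halt.
Total executed instructions: 33.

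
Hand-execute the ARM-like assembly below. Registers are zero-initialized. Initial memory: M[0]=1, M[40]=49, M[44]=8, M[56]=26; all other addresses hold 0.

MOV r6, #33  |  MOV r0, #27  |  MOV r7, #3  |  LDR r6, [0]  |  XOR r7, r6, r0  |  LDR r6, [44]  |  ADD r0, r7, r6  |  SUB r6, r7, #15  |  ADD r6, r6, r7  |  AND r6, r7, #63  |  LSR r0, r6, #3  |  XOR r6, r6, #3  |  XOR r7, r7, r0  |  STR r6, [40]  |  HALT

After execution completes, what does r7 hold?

25

MOV r6, #33 → r6=33
MOV r0, #27 → r0=27
MOV r7, #3 → r7=3
LDR r6, [0] → r6=M[0]=1
XOR r7, r6, r0 → r7=1^27=26
LDR r6, [44] → r6=M[44]=8
ADD r0, r7, r6 → r0=26+8=34
SUB r6, r7, #15 → r6=26-15=11
ADD r6, r6, r7 → r6=11+26=37
AND r6, r7, #63 → r6=26&63=26
LSR r0, r6, #3 → r0=26>>3=3
XOR r6, r6, #3 → r6=26^3=25
XOR r7, r7, r0 → r7=26^3=25
STR r6, [40] → M[40]=25
halt.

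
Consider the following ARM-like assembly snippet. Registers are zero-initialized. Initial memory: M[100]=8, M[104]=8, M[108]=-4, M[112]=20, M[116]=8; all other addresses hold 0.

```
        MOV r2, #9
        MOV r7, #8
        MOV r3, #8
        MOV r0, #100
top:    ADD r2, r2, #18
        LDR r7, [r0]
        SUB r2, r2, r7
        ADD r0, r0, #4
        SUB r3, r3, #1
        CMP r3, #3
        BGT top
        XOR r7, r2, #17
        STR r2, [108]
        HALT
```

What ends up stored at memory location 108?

after MOV r2, #9: r2=9
after MOV r7, #8: r7=8
after MOV r3, #8: r3=8
after MOV r0, #100: r0=100
after ADD r2, r2, #18: r2=9+18=27
after LDR r7, [r0]: r7=M[100]=8
after SUB r2, r2, r7: r2=27-8=19
after ADD r0, r0, #4: r0=100+4=104
after SUB r3, r3, #1: r3=8-1=7
CMP r3, #3  (cmp 7,3)
BGT top: taken
after ADD r2, r2, #18: r2=19+18=37
after LDR r7, [r0]: r7=M[104]=8
after SUB r2, r2, r7: r2=37-8=29
after ADD r0, r0, #4: r0=104+4=108
after SUB r3, r3, #1: r3=7-1=6
CMP r3, #3  (cmp 6,3)
BGT top: taken
after ADD r2, r2, #18: r2=29+18=47
after LDR r7, [r0]: r7=M[108]=-4
after SUB r2, r2, r7: r2=47-(-4)=51
after ADD r0, r0, #4: r0=108+4=112
after SUB r3, r3, #1: r3=6-1=5
CMP r3, #3  (cmp 5,3)
BGT top: taken
after ADD r2, r2, #18: r2=51+18=69
after LDR r7, [r0]: r7=M[112]=20
after SUB r2, r2, r7: r2=69-20=49
after ADD r0, r0, #4: r0=112+4=116
after SUB r3, r3, #1: r3=5-1=4
CMP r3, #3  (cmp 4,3)
BGT top: taken
after ADD r2, r2, #18: r2=49+18=67
after LDR r7, [r0]: r7=M[116]=8
after SUB r2, r2, r7: r2=67-8=59
after ADD r0, r0, #4: r0=116+4=120
after SUB r3, r3, #1: r3=4-1=3
CMP r3, #3  (cmp 3,3)
BGT top: not taken
after XOR r7, r2, #17: r7=59^17=42
STR r2, [108] → M[108]=59
halt.

59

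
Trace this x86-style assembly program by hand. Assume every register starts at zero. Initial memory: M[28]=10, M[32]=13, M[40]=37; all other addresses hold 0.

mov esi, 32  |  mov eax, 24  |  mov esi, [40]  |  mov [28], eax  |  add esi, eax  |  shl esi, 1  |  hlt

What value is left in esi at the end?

mov esi, 32 → esi=32
mov eax, 24 → eax=24
mov esi, [40] → esi=M[40]=37
mov [28], eax → M[28]=24
add esi, eax → esi=37+24=61
shl esi, 1 → esi=61<<1=122
halt.

122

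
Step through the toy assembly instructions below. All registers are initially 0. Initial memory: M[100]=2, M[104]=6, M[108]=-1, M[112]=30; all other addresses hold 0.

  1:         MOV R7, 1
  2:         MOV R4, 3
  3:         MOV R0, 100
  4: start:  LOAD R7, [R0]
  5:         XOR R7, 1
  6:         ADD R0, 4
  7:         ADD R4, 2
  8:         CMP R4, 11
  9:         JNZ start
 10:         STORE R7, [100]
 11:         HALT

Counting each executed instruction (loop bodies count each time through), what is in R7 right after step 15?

7

MOV R7, 1 → R7=1
MOV R4, 3 → R4=3
MOV R0, 100 → R0=100
LOAD R7, [R0] → R7=M[100]=2
XOR R7, 1 → R7=2^1=3
ADD R0, 4 → R0=100+4=104
ADD R4, 2 → R4=3+2=5
CMP R4, 11  (cmp 5,11)
JNZ start: taken
LOAD R7, [R0] → R7=M[104]=6
XOR R7, 1 → R7=6^1=7
ADD R0, 4 → R0=104+4=108
ADD R4, 2 → R4=5+2=7
CMP R4, 11  (cmp 7,11)
JNZ start: taken
After step 15: R7 = 7.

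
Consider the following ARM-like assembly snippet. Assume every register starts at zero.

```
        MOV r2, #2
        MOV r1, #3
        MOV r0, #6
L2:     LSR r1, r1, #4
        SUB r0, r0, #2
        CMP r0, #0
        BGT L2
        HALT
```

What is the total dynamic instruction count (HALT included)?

after MOV r2, #2: r2=2
after MOV r1, #3: r1=3
after MOV r0, #6: r0=6
after LSR r1, r1, #4: r1=3>>4=0
after SUB r0, r0, #2: r0=6-2=4
CMP r0, #0  (cmp 4,0)
BGT L2: taken
after LSR r1, r1, #4: r1=0>>4=0
after SUB r0, r0, #2: r0=4-2=2
CMP r0, #0  (cmp 2,0)
BGT L2: taken
after LSR r1, r1, #4: r1=0>>4=0
after SUB r0, r0, #2: r0=2-2=0
CMP r0, #0  (cmp 0,0)
BGT L2: not taken
halt.
Total executed instructions: 16.

16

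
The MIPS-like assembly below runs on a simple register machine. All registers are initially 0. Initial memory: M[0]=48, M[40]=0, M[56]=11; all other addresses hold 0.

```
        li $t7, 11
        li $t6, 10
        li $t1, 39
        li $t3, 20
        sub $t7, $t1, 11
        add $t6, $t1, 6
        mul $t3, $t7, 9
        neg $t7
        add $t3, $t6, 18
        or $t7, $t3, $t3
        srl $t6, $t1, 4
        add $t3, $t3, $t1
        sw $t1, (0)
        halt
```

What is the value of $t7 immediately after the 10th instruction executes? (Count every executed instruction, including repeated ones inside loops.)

63

li $t7, 11 → $t7=11
li $t6, 10 → $t6=10
li $t1, 39 → $t1=39
li $t3, 20 → $t3=20
sub $t7, $t1, 11 → $t7=39-11=28
add $t6, $t1, 6 → $t6=39+6=45
mul $t3, $t7, 9 → $t3=28*9=252
neg $t7 → $t7=-(28)=-28
add $t3, $t6, 18 → $t3=45+18=63
or $t7, $t3, $t3 → $t7=63|63=63
After step 10: $t7 = 63.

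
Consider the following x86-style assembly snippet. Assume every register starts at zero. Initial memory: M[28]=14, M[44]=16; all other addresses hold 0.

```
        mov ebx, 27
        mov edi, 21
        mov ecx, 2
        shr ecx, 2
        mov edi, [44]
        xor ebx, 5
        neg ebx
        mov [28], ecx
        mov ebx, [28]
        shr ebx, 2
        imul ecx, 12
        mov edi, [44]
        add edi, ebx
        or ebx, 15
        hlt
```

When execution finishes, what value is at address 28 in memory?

0

after mov ebx, 27: ebx=27
after mov edi, 21: edi=21
after mov ecx, 2: ecx=2
after shr ecx, 2: ecx=2>>2=0
after mov edi, [44]: edi=M[44]=16
after xor ebx, 5: ebx=27^5=30
after neg ebx: ebx=-(30)=-30
mov [28], ecx → M[28]=0
after mov ebx, [28]: ebx=M[28]=0
after shr ebx, 2: ebx=0>>2=0
after imul ecx, 12: ecx=0*12=0
after mov edi, [44]: edi=M[44]=16
after add edi, ebx: edi=16+0=16
after or ebx, 15: ebx=0|15=15
halt.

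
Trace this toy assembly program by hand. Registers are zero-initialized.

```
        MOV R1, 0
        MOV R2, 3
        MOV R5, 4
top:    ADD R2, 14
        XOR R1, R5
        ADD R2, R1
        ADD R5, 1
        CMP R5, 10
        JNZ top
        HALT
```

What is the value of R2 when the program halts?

after MOV R1, 0: R1=0
after MOV R2, 3: R2=3
after MOV R5, 4: R5=4
after ADD R2, 14: R2=3+14=17
after XOR R1, R5: R1=0^4=4
after ADD R2, R1: R2=17+4=21
after ADD R5, 1: R5=4+1=5
CMP R5, 10  (cmp 5,10)
JNZ top: taken
after ADD R2, 14: R2=21+14=35
after XOR R1, R5: R1=4^5=1
after ADD R2, R1: R2=35+1=36
after ADD R5, 1: R5=5+1=6
CMP R5, 10  (cmp 6,10)
JNZ top: taken
after ADD R2, 14: R2=36+14=50
after XOR R1, R5: R1=1^6=7
after ADD R2, R1: R2=50+7=57
after ADD R5, 1: R5=6+1=7
CMP R5, 10  (cmp 7,10)
JNZ top: taken
after ADD R2, 14: R2=57+14=71
after XOR R1, R5: R1=7^7=0
after ADD R2, R1: R2=71+0=71
after ADD R5, 1: R5=7+1=8
CMP R5, 10  (cmp 8,10)
JNZ top: taken
after ADD R2, 14: R2=71+14=85
after XOR R1, R5: R1=0^8=8
after ADD R2, R1: R2=85+8=93
after ADD R5, 1: R5=8+1=9
CMP R5, 10  (cmp 9,10)
JNZ top: taken
after ADD R2, 14: R2=93+14=107
after XOR R1, R5: R1=8^9=1
after ADD R2, R1: R2=107+1=108
after ADD R5, 1: R5=9+1=10
CMP R5, 10  (cmp 10,10)
JNZ top: not taken
halt.

108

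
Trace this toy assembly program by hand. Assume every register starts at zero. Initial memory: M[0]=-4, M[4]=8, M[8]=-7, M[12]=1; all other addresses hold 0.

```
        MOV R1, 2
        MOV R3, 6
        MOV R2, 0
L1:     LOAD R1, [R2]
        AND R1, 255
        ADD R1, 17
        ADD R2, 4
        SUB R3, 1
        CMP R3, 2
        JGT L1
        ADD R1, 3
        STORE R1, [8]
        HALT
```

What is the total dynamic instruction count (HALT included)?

MOV R1, 2 → R1=2
MOV R3, 6 → R3=6
MOV R2, 0 → R2=0
LOAD R1, [R2] → R1=M[0]=-4
AND R1, 255 → R1=(-4)&255=252
ADD R1, 17 → R1=252+17=269
ADD R2, 4 → R2=0+4=4
SUB R3, 1 → R3=6-1=5
CMP R3, 2  (cmp 5,2)
JGT L1: taken
LOAD R1, [R2] → R1=M[4]=8
AND R1, 255 → R1=8&255=8
ADD R1, 17 → R1=8+17=25
ADD R2, 4 → R2=4+4=8
SUB R3, 1 → R3=5-1=4
CMP R3, 2  (cmp 4,2)
JGT L1: taken
LOAD R1, [R2] → R1=M[8]=-7
AND R1, 255 → R1=(-7)&255=249
ADD R1, 17 → R1=249+17=266
ADD R2, 4 → R2=8+4=12
SUB R3, 1 → R3=4-1=3
CMP R3, 2  (cmp 3,2)
JGT L1: taken
LOAD R1, [R2] → R1=M[12]=1
AND R1, 255 → R1=1&255=1
ADD R1, 17 → R1=1+17=18
ADD R2, 4 → R2=12+4=16
SUB R3, 1 → R3=3-1=2
CMP R3, 2  (cmp 2,2)
JGT L1: not taken
ADD R1, 3 → R1=18+3=21
STORE R1, [8] → M[8]=21
halt.
Total executed instructions: 34.

34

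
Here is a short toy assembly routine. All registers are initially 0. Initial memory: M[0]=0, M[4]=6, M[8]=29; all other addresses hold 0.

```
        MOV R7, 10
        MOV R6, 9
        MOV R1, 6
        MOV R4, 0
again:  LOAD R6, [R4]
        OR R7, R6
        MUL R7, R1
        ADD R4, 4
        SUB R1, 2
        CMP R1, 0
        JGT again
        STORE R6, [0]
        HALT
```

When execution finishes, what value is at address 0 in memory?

after MOV R7, 10: R7=10
after MOV R6, 9: R6=9
after MOV R1, 6: R1=6
after MOV R4, 0: R4=0
after LOAD R6, [R4]: R6=M[0]=0
after OR R7, R6: R7=10|0=10
after MUL R7, R1: R7=10*6=60
after ADD R4, 4: R4=0+4=4
after SUB R1, 2: R1=6-2=4
CMP R1, 0  (cmp 4,0)
JGT again: taken
after LOAD R6, [R4]: R6=M[4]=6
after OR R7, R6: R7=60|6=62
after MUL R7, R1: R7=62*4=248
after ADD R4, 4: R4=4+4=8
after SUB R1, 2: R1=4-2=2
CMP R1, 0  (cmp 2,0)
JGT again: taken
after LOAD R6, [R4]: R6=M[8]=29
after OR R7, R6: R7=248|29=253
after MUL R7, R1: R7=253*2=506
after ADD R4, 4: R4=8+4=12
after SUB R1, 2: R1=2-2=0
CMP R1, 0  (cmp 0,0)
JGT again: not taken
STORE R6, [0] → M[0]=29
halt.

29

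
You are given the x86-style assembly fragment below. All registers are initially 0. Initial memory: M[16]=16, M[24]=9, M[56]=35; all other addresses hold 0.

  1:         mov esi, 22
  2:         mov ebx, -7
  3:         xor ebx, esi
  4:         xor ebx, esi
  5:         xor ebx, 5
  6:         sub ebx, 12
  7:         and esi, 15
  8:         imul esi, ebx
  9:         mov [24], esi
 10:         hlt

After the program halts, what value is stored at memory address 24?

-96

mov esi, 22 → esi=22
mov ebx, -7 → ebx=-7
xor ebx, esi → ebx=(-7)^22=-17
xor ebx, esi → ebx=(-17)^22=-7
xor ebx, 5 → ebx=(-7)^5=-4
sub ebx, 12 → ebx=(-4)-12=-16
and esi, 15 → esi=22&15=6
imul esi, ebx → esi=6*(-16)=-96
mov [24], esi → M[24]=-96
halt.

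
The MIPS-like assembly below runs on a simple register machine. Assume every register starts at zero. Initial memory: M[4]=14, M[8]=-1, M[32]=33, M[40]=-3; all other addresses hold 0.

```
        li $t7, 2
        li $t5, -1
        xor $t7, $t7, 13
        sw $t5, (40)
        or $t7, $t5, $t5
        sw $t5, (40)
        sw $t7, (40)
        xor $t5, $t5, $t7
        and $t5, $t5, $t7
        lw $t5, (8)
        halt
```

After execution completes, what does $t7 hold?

li $t7, 2 → $t7=2
li $t5, -1 → $t5=-1
xor $t7, $t7, 13 → $t7=2^13=15
sw $t5, (40) → M[40]=-1
or $t7, $t5, $t5 → $t7=(-1)|(-1)=-1
sw $t5, (40) → M[40]=-1
sw $t7, (40) → M[40]=-1
xor $t5, $t5, $t7 → $t5=(-1)^(-1)=0
and $t5, $t5, $t7 → $t5=0&(-1)=0
lw $t5, (8) → $t5=M[8]=-1
halt.

-1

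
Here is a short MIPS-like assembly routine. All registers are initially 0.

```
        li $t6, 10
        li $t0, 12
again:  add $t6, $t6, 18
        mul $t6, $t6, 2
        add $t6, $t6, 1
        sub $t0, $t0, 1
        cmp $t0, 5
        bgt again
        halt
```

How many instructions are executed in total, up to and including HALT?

45

li $t6, 10 → $t6=10
li $t0, 12 → $t0=12
add $t6, $t6, 18 → $t6=10+18=28
mul $t6, $t6, 2 → $t6=28*2=56
add $t6, $t6, 1 → $t6=56+1=57
sub $t0, $t0, 1 → $t0=12-1=11
cmp $t0, 5  (cmp 11,5)
bgt again: taken
add $t6, $t6, 18 → $t6=57+18=75
mul $t6, $t6, 2 → $t6=75*2=150
add $t6, $t6, 1 → $t6=150+1=151
sub $t0, $t0, 1 → $t0=11-1=10
cmp $t0, 5  (cmp 10,5)
bgt again: taken
add $t6, $t6, 18 → $t6=151+18=169
mul $t6, $t6, 2 → $t6=169*2=338
add $t6, $t6, 1 → $t6=338+1=339
sub $t0, $t0, 1 → $t0=10-1=9
cmp $t0, 5  (cmp 9,5)
bgt again: taken
add $t6, $t6, 18 → $t6=339+18=357
mul $t6, $t6, 2 → $t6=357*2=714
add $t6, $t6, 1 → $t6=714+1=715
sub $t0, $t0, 1 → $t0=9-1=8
cmp $t0, 5  (cmp 8,5)
bgt again: taken
add $t6, $t6, 18 → $t6=715+18=733
mul $t6, $t6, 2 → $t6=733*2=1466
add $t6, $t6, 1 → $t6=1466+1=1467
sub $t0, $t0, 1 → $t0=8-1=7
cmp $t0, 5  (cmp 7,5)
bgt again: taken
add $t6, $t6, 18 → $t6=1467+18=1485
mul $t6, $t6, 2 → $t6=1485*2=2970
add $t6, $t6, 1 → $t6=2970+1=2971
sub $t0, $t0, 1 → $t0=7-1=6
cmp $t0, 5  (cmp 6,5)
bgt again: taken
add $t6, $t6, 18 → $t6=2971+18=2989
mul $t6, $t6, 2 → $t6=2989*2=5978
add $t6, $t6, 1 → $t6=5978+1=5979
sub $t0, $t0, 1 → $t0=6-1=5
cmp $t0, 5  (cmp 5,5)
bgt again: not taken
halt.
Total executed instructions: 45.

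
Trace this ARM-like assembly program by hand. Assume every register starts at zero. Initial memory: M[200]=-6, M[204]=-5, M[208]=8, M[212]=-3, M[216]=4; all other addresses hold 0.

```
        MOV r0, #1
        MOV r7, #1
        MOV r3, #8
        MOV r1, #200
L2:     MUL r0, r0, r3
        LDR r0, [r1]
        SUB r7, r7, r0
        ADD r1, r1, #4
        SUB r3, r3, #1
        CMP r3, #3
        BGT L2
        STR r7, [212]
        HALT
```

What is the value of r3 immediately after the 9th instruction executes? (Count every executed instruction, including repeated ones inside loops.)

7

after MOV r0, #1: r0=1
after MOV r7, #1: r7=1
after MOV r3, #8: r3=8
after MOV r1, #200: r1=200
after MUL r0, r0, r3: r0=1*8=8
after LDR r0, [r1]: r0=M[200]=-6
after SUB r7, r7, r0: r7=1-(-6)=7
after ADD r1, r1, #4: r1=200+4=204
after SUB r3, r3, #1: r3=8-1=7
After step 9: r3 = 7.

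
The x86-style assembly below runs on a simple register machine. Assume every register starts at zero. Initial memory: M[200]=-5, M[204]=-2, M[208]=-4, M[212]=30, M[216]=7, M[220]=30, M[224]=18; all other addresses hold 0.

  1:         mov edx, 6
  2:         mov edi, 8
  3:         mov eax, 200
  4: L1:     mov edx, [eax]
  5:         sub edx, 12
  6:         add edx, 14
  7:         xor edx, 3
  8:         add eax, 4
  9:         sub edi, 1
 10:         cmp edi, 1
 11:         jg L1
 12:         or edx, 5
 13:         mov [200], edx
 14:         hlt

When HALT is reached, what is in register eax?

mov edx, 6 → edx=6
mov edi, 8 → edi=8
mov eax, 200 → eax=200
mov edx, [eax] → edx=M[200]=-5
sub edx, 12 → edx=(-5)-12=-17
add edx, 14 → edx=(-17)+14=-3
xor edx, 3 → edx=(-3)^3=-2
add eax, 4 → eax=200+4=204
sub edi, 1 → edi=8-1=7
cmp edi, 1  (cmp 7,1)
jg L1: taken
mov edx, [eax] → edx=M[204]=-2
sub edx, 12 → edx=(-2)-12=-14
add edx, 14 → edx=(-14)+14=0
xor edx, 3 → edx=0^3=3
add eax, 4 → eax=204+4=208
sub edi, 1 → edi=7-1=6
cmp edi, 1  (cmp 6,1)
jg L1: taken
mov edx, [eax] → edx=M[208]=-4
sub edx, 12 → edx=(-4)-12=-16
add edx, 14 → edx=(-16)+14=-2
xor edx, 3 → edx=(-2)^3=-3
add eax, 4 → eax=208+4=212
sub edi, 1 → edi=6-1=5
cmp edi, 1  (cmp 5,1)
jg L1: taken
mov edx, [eax] → edx=M[212]=30
sub edx, 12 → edx=30-12=18
add edx, 14 → edx=18+14=32
xor edx, 3 → edx=32^3=35
add eax, 4 → eax=212+4=216
sub edi, 1 → edi=5-1=4
cmp edi, 1  (cmp 4,1)
jg L1: taken
mov edx, [eax] → edx=M[216]=7
sub edx, 12 → edx=7-12=-5
add edx, 14 → edx=(-5)+14=9
xor edx, 3 → edx=9^3=10
add eax, 4 → eax=216+4=220
sub edi, 1 → edi=4-1=3
cmp edi, 1  (cmp 3,1)
jg L1: taken
mov edx, [eax] → edx=M[220]=30
sub edx, 12 → edx=30-12=18
add edx, 14 → edx=18+14=32
xor edx, 3 → edx=32^3=35
add eax, 4 → eax=220+4=224
sub edi, 1 → edi=3-1=2
cmp edi, 1  (cmp 2,1)
jg L1: taken
mov edx, [eax] → edx=M[224]=18
sub edx, 12 → edx=18-12=6
add edx, 14 → edx=6+14=20
xor edx, 3 → edx=20^3=23
add eax, 4 → eax=224+4=228
sub edi, 1 → edi=2-1=1
cmp edi, 1  (cmp 1,1)
jg L1: not taken
or edx, 5 → edx=23|5=23
mov [200], edx → M[200]=23
halt.

228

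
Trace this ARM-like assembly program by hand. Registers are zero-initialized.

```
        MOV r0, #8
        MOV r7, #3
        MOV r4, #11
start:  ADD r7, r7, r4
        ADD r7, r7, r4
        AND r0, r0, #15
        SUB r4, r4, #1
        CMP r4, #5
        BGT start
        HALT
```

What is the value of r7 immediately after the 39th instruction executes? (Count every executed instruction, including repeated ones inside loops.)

105

r0=8
r7=3
r4=11
r7=3+11=14
r7=14+11=25
r0=8&15=8
r4=11-1=10
CMP r4, #5  (cmp 10,5)
BGT start: taken
r7=25+10=35
r7=35+10=45
r0=8&15=8
r4=10-1=9
CMP r4, #5  (cmp 9,5)
BGT start: taken
r7=45+9=54
r7=54+9=63
r0=8&15=8
r4=9-1=8
CMP r4, #5  (cmp 8,5)
BGT start: taken
r7=63+8=71
r7=71+8=79
r0=8&15=8
r4=8-1=7
CMP r4, #5  (cmp 7,5)
BGT start: taken
r7=79+7=86
r7=86+7=93
r0=8&15=8
r4=7-1=6
CMP r4, #5  (cmp 6,5)
BGT start: taken
r7=93+6=99
r7=99+6=105
r0=8&15=8
r4=6-1=5
CMP r4, #5  (cmp 5,5)
BGT start: not taken
After step 39: r7 = 105.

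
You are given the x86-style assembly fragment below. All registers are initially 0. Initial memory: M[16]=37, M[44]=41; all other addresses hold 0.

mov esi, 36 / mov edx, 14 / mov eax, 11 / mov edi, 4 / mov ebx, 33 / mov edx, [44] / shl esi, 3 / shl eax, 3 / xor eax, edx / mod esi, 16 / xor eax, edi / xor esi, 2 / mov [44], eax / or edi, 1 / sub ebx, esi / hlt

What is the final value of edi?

mov esi, 36 → esi=36
mov edx, 14 → edx=14
mov eax, 11 → eax=11
mov edi, 4 → edi=4
mov ebx, 33 → ebx=33
mov edx, [44] → edx=M[44]=41
shl esi, 3 → esi=36<<3=288
shl eax, 3 → eax=11<<3=88
xor eax, edx → eax=88^41=113
mod esi, 16 → esi=288%16=0
xor eax, edi → eax=113^4=117
xor esi, 2 → esi=0^2=2
mov [44], eax → M[44]=117
or edi, 1 → edi=4|1=5
sub ebx, esi → ebx=33-2=31
halt.

5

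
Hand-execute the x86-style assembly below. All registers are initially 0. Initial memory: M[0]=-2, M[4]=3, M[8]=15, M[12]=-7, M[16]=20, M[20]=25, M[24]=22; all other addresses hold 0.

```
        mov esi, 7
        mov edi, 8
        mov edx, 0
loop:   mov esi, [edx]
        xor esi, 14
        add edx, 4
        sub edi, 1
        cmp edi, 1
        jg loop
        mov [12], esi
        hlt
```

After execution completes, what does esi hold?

esi=7
edi=8
edx=0
esi=M[0]=-2
esi=(-2)^14=-16
edx=0+4=4
edi=8-1=7
cmp edi, 1  (cmp 7,1)
jg loop: taken
esi=M[4]=3
esi=3^14=13
edx=4+4=8
edi=7-1=6
cmp edi, 1  (cmp 6,1)
jg loop: taken
esi=M[8]=15
esi=15^14=1
edx=8+4=12
edi=6-1=5
cmp edi, 1  (cmp 5,1)
jg loop: taken
esi=M[12]=-7
esi=(-7)^14=-9
edx=12+4=16
edi=5-1=4
cmp edi, 1  (cmp 4,1)
jg loop: taken
esi=M[16]=20
esi=20^14=26
edx=16+4=20
edi=4-1=3
cmp edi, 1  (cmp 3,1)
jg loop: taken
esi=M[20]=25
esi=25^14=23
edx=20+4=24
edi=3-1=2
cmp edi, 1  (cmp 2,1)
jg loop: taken
esi=M[24]=22
esi=22^14=24
edx=24+4=28
edi=2-1=1
cmp edi, 1  (cmp 1,1)
jg loop: not taken
mov [12], esi → M[12]=24
halt.

24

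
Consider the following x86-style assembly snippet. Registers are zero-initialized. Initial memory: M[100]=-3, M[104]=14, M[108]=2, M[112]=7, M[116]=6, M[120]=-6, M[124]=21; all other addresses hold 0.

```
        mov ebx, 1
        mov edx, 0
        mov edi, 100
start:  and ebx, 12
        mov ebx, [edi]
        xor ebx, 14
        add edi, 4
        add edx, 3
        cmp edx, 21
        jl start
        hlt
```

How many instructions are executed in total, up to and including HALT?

mov ebx, 1 → ebx=1
mov edx, 0 → edx=0
mov edi, 100 → edi=100
and ebx, 12 → ebx=1&12=0
mov ebx, [edi] → ebx=M[100]=-3
xor ebx, 14 → ebx=(-3)^14=-13
add edi, 4 → edi=100+4=104
add edx, 3 → edx=0+3=3
cmp edx, 21  (cmp 3,21)
jl start: taken
and ebx, 12 → ebx=(-13)&12=0
mov ebx, [edi] → ebx=M[104]=14
xor ebx, 14 → ebx=14^14=0
add edi, 4 → edi=104+4=108
add edx, 3 → edx=3+3=6
cmp edx, 21  (cmp 6,21)
jl start: taken
and ebx, 12 → ebx=0&12=0
mov ebx, [edi] → ebx=M[108]=2
xor ebx, 14 → ebx=2^14=12
add edi, 4 → edi=108+4=112
add edx, 3 → edx=6+3=9
cmp edx, 21  (cmp 9,21)
jl start: taken
and ebx, 12 → ebx=12&12=12
mov ebx, [edi] → ebx=M[112]=7
xor ebx, 14 → ebx=7^14=9
add edi, 4 → edi=112+4=116
add edx, 3 → edx=9+3=12
cmp edx, 21  (cmp 12,21)
jl start: taken
and ebx, 12 → ebx=9&12=8
mov ebx, [edi] → ebx=M[116]=6
xor ebx, 14 → ebx=6^14=8
add edi, 4 → edi=116+4=120
add edx, 3 → edx=12+3=15
cmp edx, 21  (cmp 15,21)
jl start: taken
and ebx, 12 → ebx=8&12=8
mov ebx, [edi] → ebx=M[120]=-6
xor ebx, 14 → ebx=(-6)^14=-12
add edi, 4 → edi=120+4=124
add edx, 3 → edx=15+3=18
cmp edx, 21  (cmp 18,21)
jl start: taken
and ebx, 12 → ebx=(-12)&12=4
mov ebx, [edi] → ebx=M[124]=21
xor ebx, 14 → ebx=21^14=27
add edi, 4 → edi=124+4=128
add edx, 3 → edx=18+3=21
cmp edx, 21  (cmp 21,21)
jl start: not taken
halt.
Total executed instructions: 53.

53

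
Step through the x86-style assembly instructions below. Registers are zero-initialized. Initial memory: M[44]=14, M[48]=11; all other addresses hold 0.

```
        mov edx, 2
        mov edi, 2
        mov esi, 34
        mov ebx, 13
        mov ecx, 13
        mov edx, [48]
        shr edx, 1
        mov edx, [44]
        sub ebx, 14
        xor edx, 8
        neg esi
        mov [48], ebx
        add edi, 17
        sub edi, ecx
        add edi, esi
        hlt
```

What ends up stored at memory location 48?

mov edx, 2 → edx=2
mov edi, 2 → edi=2
mov esi, 34 → esi=34
mov ebx, 13 → ebx=13
mov ecx, 13 → ecx=13
mov edx, [48] → edx=M[48]=11
shr edx, 1 → edx=11>>1=5
mov edx, [44] → edx=M[44]=14
sub ebx, 14 → ebx=13-14=-1
xor edx, 8 → edx=14^8=6
neg esi → esi=-(34)=-34
mov [48], ebx → M[48]=-1
add edi, 17 → edi=2+17=19
sub edi, ecx → edi=19-13=6
add edi, esi → edi=6+(-34)=-28
halt.

-1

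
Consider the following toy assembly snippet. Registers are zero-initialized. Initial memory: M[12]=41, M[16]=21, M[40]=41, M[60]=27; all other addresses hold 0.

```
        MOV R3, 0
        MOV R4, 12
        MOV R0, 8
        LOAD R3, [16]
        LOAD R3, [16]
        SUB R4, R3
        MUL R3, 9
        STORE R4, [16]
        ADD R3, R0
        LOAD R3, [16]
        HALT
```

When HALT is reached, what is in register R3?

after MOV R3, 0: R3=0
after MOV R4, 12: R4=12
after MOV R0, 8: R0=8
after LOAD R3, [16]: R3=M[16]=21
after LOAD R3, [16]: R3=M[16]=21
after SUB R4, R3: R4=12-21=-9
after MUL R3, 9: R3=21*9=189
STORE R4, [16] → M[16]=-9
after ADD R3, R0: R3=189+8=197
after LOAD R3, [16]: R3=M[16]=-9
halt.

-9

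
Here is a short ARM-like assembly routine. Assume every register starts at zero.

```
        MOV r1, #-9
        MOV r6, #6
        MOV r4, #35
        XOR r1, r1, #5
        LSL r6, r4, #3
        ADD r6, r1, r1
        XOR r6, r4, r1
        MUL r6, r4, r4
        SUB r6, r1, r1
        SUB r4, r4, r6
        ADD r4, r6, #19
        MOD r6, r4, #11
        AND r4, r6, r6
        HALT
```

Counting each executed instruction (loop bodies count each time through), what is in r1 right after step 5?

-14

r1=-9
r6=6
r4=35
r1=(-9)^5=-14
r6=35<<3=280
After step 5: r1 = -14.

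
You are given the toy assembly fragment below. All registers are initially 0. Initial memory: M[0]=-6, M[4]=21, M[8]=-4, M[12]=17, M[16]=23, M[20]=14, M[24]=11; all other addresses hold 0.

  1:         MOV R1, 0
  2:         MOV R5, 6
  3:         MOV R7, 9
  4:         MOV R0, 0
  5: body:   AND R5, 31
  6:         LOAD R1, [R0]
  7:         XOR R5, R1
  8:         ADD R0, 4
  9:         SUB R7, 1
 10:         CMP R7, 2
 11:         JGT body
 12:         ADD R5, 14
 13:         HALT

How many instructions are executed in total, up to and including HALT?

55

after MOV R1, 0: R1=0
after MOV R5, 6: R5=6
after MOV R7, 9: R7=9
after MOV R0, 0: R0=0
after AND R5, 31: R5=6&31=6
after LOAD R1, [R0]: R1=M[0]=-6
after XOR R5, R1: R5=6^(-6)=-4
after ADD R0, 4: R0=0+4=4
after SUB R7, 1: R7=9-1=8
CMP R7, 2  (cmp 8,2)
JGT body: taken
after AND R5, 31: R5=(-4)&31=28
after LOAD R1, [R0]: R1=M[4]=21
after XOR R5, R1: R5=28^21=9
after ADD R0, 4: R0=4+4=8
after SUB R7, 1: R7=8-1=7
CMP R7, 2  (cmp 7,2)
JGT body: taken
after AND R5, 31: R5=9&31=9
after LOAD R1, [R0]: R1=M[8]=-4
after XOR R5, R1: R5=9^(-4)=-11
after ADD R0, 4: R0=8+4=12
after SUB R7, 1: R7=7-1=6
CMP R7, 2  (cmp 6,2)
JGT body: taken
after AND R5, 31: R5=(-11)&31=21
after LOAD R1, [R0]: R1=M[12]=17
after XOR R5, R1: R5=21^17=4
after ADD R0, 4: R0=12+4=16
after SUB R7, 1: R7=6-1=5
CMP R7, 2  (cmp 5,2)
JGT body: taken
after AND R5, 31: R5=4&31=4
after LOAD R1, [R0]: R1=M[16]=23
after XOR R5, R1: R5=4^23=19
after ADD R0, 4: R0=16+4=20
after SUB R7, 1: R7=5-1=4
CMP R7, 2  (cmp 4,2)
JGT body: taken
after AND R5, 31: R5=19&31=19
after LOAD R1, [R0]: R1=M[20]=14
after XOR R5, R1: R5=19^14=29
after ADD R0, 4: R0=20+4=24
after SUB R7, 1: R7=4-1=3
CMP R7, 2  (cmp 3,2)
JGT body: taken
after AND R5, 31: R5=29&31=29
after LOAD R1, [R0]: R1=M[24]=11
after XOR R5, R1: R5=29^11=22
after ADD R0, 4: R0=24+4=28
after SUB R7, 1: R7=3-1=2
CMP R7, 2  (cmp 2,2)
JGT body: not taken
after ADD R5, 14: R5=22+14=36
halt.
Total executed instructions: 55.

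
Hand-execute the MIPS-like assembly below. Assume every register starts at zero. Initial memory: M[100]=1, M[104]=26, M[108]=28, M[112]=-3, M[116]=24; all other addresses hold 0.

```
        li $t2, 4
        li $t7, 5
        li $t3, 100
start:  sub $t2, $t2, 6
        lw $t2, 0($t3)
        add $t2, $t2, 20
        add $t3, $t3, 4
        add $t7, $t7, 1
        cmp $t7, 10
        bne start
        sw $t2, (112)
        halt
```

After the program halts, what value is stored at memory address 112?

after li $t2, 4: $t2=4
after li $t7, 5: $t7=5
after li $t3, 100: $t3=100
after sub $t2, $t2, 6: $t2=4-6=-2
after lw $t2, 0($t3): $t2=M[100]=1
after add $t2, $t2, 20: $t2=1+20=21
after add $t3, $t3, 4: $t3=100+4=104
after add $t7, $t7, 1: $t7=5+1=6
cmp $t7, 10  (cmp 6,10)
bne start: taken
after sub $t2, $t2, 6: $t2=21-6=15
after lw $t2, 0($t3): $t2=M[104]=26
after add $t2, $t2, 20: $t2=26+20=46
after add $t3, $t3, 4: $t3=104+4=108
after add $t7, $t7, 1: $t7=6+1=7
cmp $t7, 10  (cmp 7,10)
bne start: taken
after sub $t2, $t2, 6: $t2=46-6=40
after lw $t2, 0($t3): $t2=M[108]=28
after add $t2, $t2, 20: $t2=28+20=48
after add $t3, $t3, 4: $t3=108+4=112
after add $t7, $t7, 1: $t7=7+1=8
cmp $t7, 10  (cmp 8,10)
bne start: taken
after sub $t2, $t2, 6: $t2=48-6=42
after lw $t2, 0($t3): $t2=M[112]=-3
after add $t2, $t2, 20: $t2=(-3)+20=17
after add $t3, $t3, 4: $t3=112+4=116
after add $t7, $t7, 1: $t7=8+1=9
cmp $t7, 10  (cmp 9,10)
bne start: taken
after sub $t2, $t2, 6: $t2=17-6=11
after lw $t2, 0($t3): $t2=M[116]=24
after add $t2, $t2, 20: $t2=24+20=44
after add $t3, $t3, 4: $t3=116+4=120
after add $t7, $t7, 1: $t7=9+1=10
cmp $t7, 10  (cmp 10,10)
bne start: not taken
sw $t2, (112) → M[112]=44
halt.

44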